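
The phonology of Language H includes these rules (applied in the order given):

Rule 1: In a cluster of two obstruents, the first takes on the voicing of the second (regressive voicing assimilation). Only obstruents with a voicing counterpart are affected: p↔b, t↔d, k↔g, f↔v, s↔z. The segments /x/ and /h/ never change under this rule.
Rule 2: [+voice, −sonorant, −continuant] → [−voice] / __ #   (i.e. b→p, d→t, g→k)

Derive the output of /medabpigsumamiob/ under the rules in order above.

Rule 1 (regressive voicing assimilation): /b/ precedes the voiceless obstruent /p/, so it devoices to [p] by assimilation. /g/ precedes the voiceless obstruent /s/, so it devoices to [k] by assimilation. /medabpigsumamiob/ → medappiksumamiob.
Rule 2 (final devoicing): /b/ is a voiced stop in word-final position, so it devoices to [p]. /medappiksumamiob/ → medappiksumamiop.

medappiksumamiop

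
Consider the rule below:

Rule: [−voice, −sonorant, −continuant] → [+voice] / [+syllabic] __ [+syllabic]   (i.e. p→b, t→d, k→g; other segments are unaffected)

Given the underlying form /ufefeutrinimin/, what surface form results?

ufefeutrinimin

No segment of /ufefeutrinimin/ meets the structural description of the rule, so the form surfaces unchanged.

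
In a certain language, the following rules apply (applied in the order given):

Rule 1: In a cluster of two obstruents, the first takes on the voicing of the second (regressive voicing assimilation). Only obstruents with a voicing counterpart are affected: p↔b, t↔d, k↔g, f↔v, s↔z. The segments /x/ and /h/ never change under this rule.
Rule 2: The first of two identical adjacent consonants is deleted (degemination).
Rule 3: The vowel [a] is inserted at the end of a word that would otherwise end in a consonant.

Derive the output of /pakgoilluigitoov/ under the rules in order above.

pagoiluigitoova

Rule 1 (regressive voicing assimilation): /k/ precedes the voiced obstruent /g/, so it voices to [g] by assimilation. /pakgoilluigitoov/ → paggoilluigitoov.
Rule 2 (degemination): /gg/ is a geminate; the first /g/ deletes. /ll/ is a geminate; the first /l/ deletes. /paggoilluigitoov/ → pagoiluigitoov.
Rule 3 (final a-epenthesis): the form ends in the consonant /v/, so [a] is inserted word-finally. /pagoiluigitoov/ → pagoiluigitoova.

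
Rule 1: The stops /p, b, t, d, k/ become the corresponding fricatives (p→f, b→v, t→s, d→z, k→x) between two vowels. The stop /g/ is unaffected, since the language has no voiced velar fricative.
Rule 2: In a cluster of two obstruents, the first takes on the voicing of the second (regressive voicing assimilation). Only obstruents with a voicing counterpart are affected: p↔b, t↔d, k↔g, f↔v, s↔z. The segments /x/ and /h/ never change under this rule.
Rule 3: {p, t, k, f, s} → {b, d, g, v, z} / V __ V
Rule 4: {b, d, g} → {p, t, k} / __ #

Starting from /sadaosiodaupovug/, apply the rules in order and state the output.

Rule 1 (intervocalic spirantization): /d/ is a stop between vowels /a/ and /a/, so it spirantizes to the fricative [z]. /d/ is a stop between vowels /o/ and /a/, so it spirantizes to the fricative [z]. /p/ is a stop between vowels /u/ and /o/, so it spirantizes to the fricative [f]. /sadaosiodaupovug/ → sazaosiozaufovug.
Rule 2 (regressive voicing assimilation): no segment meets the environment; /sazaosiozaufovug/ is unchanged.
Rule 3 (intervocalic voicing): /s/ is a voiceless obstruent between vowels /o/ and /i/, so it voices to [z]. /f/ is a voiceless obstruent between vowels /u/ and /o/, so it voices to [v]. /sazaosiozaufovug/ → sazaoziozauvovug.
Rule 4 (final devoicing): /g/ is a voiced stop in word-final position, so it devoices to [k]. /sazaoziozauvovug/ → sazaoziozauvovuk.

sazaoziozauvovuk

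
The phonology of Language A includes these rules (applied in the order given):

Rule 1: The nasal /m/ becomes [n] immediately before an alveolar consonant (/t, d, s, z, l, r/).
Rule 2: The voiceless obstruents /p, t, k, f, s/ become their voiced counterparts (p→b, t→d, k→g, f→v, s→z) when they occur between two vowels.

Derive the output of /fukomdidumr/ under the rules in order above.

Rule 1 (nasal place assimilation): /m/ precedes the alveolar consonant /d/, so it assimilates in place to [n]. /m/ precedes the alveolar consonant /r/, so it assimilates in place to [n]. /fukomdidumr/ → fukondidunr.
Rule 2 (intervocalic voicing): /k/ is a voiceless obstruent between vowels /u/ and /o/, so it voices to [g]. /fukondidunr/ → fugondidunr.

fugondidunr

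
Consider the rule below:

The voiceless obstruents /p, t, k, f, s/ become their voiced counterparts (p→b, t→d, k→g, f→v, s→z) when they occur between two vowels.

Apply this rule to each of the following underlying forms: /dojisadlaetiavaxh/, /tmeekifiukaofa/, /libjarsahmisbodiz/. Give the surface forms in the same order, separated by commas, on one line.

dojizadlaediavaxh, tmeegiviugaova, libjarsahmisbodiz

/dojisadlaetiavaxh/: /s/ is a voiceless obstruent between vowels /i/ and /a/, so it voices to [z]. /t/ is a voiceless obstruent between vowels /e/ and /i/, so it voices to [d]. → [dojizadlaediavaxh].
/tmeekifiukaofa/: /k/ is a voiceless obstruent between vowels /e/ and /i/, so it voices to [g]. /f/ is a voiceless obstruent between vowels /i/ and /i/, so it voices to [v]. /k/ is a voiceless obstruent between vowels /u/ and /a/, so it voices to [g]. /f/ is a voiceless obstruent between vowels /o/ and /a/, so it voices to [v]. → [tmeegiviugaova].
/libjarsahmisbodiz/: the rule's environment is not met; surfaces unchanged as [libjarsahmisbodiz].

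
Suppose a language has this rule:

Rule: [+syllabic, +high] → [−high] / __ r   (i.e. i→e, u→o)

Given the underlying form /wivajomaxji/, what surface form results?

No segment of /wivajomaxji/ meets the structural description of the rule, so the form surfaces unchanged.

wivajomaxji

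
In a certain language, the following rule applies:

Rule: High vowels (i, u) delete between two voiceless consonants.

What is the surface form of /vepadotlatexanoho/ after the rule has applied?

No segment of /vepadotlatexanoho/ meets the structural description of the rule, so the form surfaces unchanged.

vepadotlatexanoho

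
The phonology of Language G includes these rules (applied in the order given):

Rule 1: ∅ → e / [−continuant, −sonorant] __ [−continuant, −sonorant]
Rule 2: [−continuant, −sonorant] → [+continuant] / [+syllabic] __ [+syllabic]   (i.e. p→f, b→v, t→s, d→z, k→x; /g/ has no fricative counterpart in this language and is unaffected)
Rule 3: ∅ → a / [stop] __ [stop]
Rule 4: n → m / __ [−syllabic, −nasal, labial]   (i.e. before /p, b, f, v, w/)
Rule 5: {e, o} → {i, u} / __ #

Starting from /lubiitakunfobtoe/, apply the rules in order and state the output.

Rule 1 (stop-cluster e-epenthesis): /b/ and /t/ form a stop–stop cluster, so [e] is inserted between them. /lubiitakunfobtoe/ → lubiitakunfobetoe.
Rule 2 (intervocalic spirantization): /b/ is a stop between vowels /u/ and /i/, so it spirantizes to the fricative [v]. /t/ is a stop between vowels /i/ and /a/, so it spirantizes to the fricative [s]. /k/ is a stop between vowels /a/ and /u/, so it spirantizes to the fricative [x]. /b/ is a stop between vowels /o/ and /e/, so it spirantizes to the fricative [v]. /t/ is a stop between vowels /e/ and /o/, so it spirantizes to the fricative [s]. /lubiitakunfobetoe/ → luviisaxunfovesoe.
Rule 3 (stop-cluster a-epenthesis): no segment meets the environment; /luviisaxunfovesoe/ is unchanged.
Rule 4 (nasal place assimilation): /n/ precedes the labial consonant /f/, so it assimilates in place to [m]. /luviisaxunfovesoe/ → luviisaxumfovesoe.
Rule 5 (final vowel raising): /e/ is a mid vowel in word-final position, so it raises to [i]. /luviisaxumfovesoe/ → luviisaxumfovesoi.

luviisaxumfovesoi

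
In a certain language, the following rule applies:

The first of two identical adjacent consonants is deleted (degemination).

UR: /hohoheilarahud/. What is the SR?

No segment of /hohoheilarahud/ meets the structural description of the rule, so the form surfaces unchanged.

hohoheilarahud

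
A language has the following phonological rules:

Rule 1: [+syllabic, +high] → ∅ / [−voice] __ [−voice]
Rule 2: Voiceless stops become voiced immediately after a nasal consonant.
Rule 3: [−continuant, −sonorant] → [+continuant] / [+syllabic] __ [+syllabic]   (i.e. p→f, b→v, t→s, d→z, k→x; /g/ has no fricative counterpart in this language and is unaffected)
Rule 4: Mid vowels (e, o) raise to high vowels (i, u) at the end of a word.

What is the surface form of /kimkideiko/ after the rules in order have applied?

Rule 1 (high vowel syncope): no segment meets the environment; /kimkideiko/ is unchanged.
Rule 2 (post-nasal voicing): /k/ is a voiceless stop immediately after the nasal /m/, so it voices to [g]. /kimkideiko/ → kimgideiko.
Rule 3 (intervocalic spirantization): /d/ is a stop between vowels /i/ and /e/, so it spirantizes to the fricative [z]. /k/ is a stop between vowels /i/ and /o/, so it spirantizes to the fricative [x]. /kimgideiko/ → kimgizeixo.
Rule 4 (final vowel raising): /o/ is a mid vowel in word-final position, so it raises to [u]. /kimgizeixo/ → kimgizeixu.

kimgizeixu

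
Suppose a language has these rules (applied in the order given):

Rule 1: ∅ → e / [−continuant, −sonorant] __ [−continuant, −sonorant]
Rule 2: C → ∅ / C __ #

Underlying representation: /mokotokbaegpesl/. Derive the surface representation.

mokotokebaegepes

Rule 1 (stop-cluster e-epenthesis): /k/ and /b/ form a stop–stop cluster, so [e] is inserted between them. /g/ and /p/ form a stop–stop cluster, so [e] is inserted between them. /mokotokbaegpesl/ → mokotokebaegepesl.
Rule 2 (final cluster simplification): /l/ is the second consonant of a word-final cluster /sl/, so it deletes. /mokotokebaegepesl/ → mokotokebaegepes.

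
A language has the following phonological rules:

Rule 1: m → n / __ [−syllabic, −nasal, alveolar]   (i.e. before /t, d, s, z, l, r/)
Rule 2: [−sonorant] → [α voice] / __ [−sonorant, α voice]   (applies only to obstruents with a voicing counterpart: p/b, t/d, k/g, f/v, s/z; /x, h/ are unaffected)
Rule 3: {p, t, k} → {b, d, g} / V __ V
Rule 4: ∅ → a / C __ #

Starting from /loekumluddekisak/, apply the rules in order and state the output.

loegunluddegisaka

Rule 1 (nasal place assimilation): /m/ precedes the alveolar consonant /l/, so it assimilates in place to [n]. /loekumluddekisak/ → loekunluddekisak.
Rule 2 (regressive voicing assimilation): no segment meets the environment; /loekunluddekisak/ is unchanged.
Rule 3 (intervocalic voicing): /k/ is a voiceless stop between vowels /e/ and /u/, so it voices to [g]. /k/ is a voiceless stop between vowels /e/ and /i/, so it voices to [g]. /loekunluddekisak/ → loegunluddegisak.
Rule 4 (final a-epenthesis): the form ends in the consonant /k/, so [a] is inserted word-finally. /loegunluddegisak/ → loegunluddegisaka.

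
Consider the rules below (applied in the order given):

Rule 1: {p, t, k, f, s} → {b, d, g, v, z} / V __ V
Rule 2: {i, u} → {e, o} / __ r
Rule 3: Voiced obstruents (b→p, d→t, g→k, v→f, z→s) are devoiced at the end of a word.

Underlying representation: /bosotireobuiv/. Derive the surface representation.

Rule 1 (intervocalic voicing): /s/ is a voiceless obstruent between vowels /o/ and /o/, so it voices to [z]. /t/ is a voiceless obstruent between vowels /o/ and /i/, so it voices to [d]. /bosotireobuiv/ → bozodireobuiv.
Rule 2 (pre-rhotic lowering): /i/ is a high vowel immediately before /r/, so it lowers to [e]. /bozodireobuiv/ → bozodereobuiv.
Rule 3 (final devoicing): /v/ is a voiced obstruent in word-final position, so it devoices to [f]. /bozodereobuiv/ → bozodereobuif.

bozodereobuif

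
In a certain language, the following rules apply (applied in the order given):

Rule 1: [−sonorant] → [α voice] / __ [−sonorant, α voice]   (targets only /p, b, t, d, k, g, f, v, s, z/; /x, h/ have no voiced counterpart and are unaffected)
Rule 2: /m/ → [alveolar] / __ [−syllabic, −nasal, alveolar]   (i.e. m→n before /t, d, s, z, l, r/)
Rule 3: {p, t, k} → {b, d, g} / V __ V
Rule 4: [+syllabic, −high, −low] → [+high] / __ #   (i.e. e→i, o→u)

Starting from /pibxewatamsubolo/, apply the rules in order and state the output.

pipxewadansubolu

Rule 1 (regressive voicing assimilation): /b/ precedes the voiceless obstruent /x/, so it devoices to [p] by assimilation. /pibxewatamsubolo/ → pipxewatamsubolo.
Rule 2 (nasal place assimilation): /m/ precedes the alveolar consonant /s/, so it assimilates in place to [n]. /pipxewatamsubolo/ → pipxewatansubolo.
Rule 3 (intervocalic voicing): /t/ is a voiceless stop between vowels /a/ and /a/, so it voices to [d]. /pipxewatansubolo/ → pipxewadansubolo.
Rule 4 (final vowel raising): /o/ is a mid vowel in word-final position, so it raises to [u]. /pipxewadansubolo/ → pipxewadansubolu.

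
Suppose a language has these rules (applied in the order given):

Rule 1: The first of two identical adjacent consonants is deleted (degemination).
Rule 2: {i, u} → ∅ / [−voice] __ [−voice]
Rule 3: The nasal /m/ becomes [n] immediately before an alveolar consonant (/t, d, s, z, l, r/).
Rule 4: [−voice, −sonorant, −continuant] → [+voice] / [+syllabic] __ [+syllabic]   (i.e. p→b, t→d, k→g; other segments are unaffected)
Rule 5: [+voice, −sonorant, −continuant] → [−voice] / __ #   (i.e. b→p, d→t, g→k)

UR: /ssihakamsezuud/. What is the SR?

Rule 1 (degemination): /ss/ is a geminate; the first /s/ deletes. /ssihakamsezuud/ → sihakamsezuud.
Rule 2 (high vowel syncope): /i/ is a high vowel flanked by voiceless consonants /s/ and /h/, so it deletes. /sihakamsezuud/ → shakamsezuud.
Rule 3 (nasal place assimilation): /m/ precedes the alveolar consonant /s/, so it assimilates in place to [n]. /shakamsezuud/ → shakansezuud.
Rule 4 (intervocalic voicing): /k/ is a voiceless stop between vowels /a/ and /a/, so it voices to [g]. /shakansezuud/ → shagansezuud.
Rule 5 (final devoicing): /d/ is a voiced stop in word-final position, so it devoices to [t]. /shagansezuud/ → shagansezuut.

shagansezuut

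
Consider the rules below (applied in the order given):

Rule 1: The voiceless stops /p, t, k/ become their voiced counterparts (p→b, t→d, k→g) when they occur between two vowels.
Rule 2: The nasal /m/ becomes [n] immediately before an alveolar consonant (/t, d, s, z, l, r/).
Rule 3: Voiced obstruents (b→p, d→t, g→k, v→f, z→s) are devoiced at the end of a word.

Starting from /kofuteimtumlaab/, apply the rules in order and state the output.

kofudeintunlaap

Rule 1 (intervocalic voicing): /t/ is a voiceless stop between vowels /u/ and /e/, so it voices to [d]. /kofuteimtumlaab/ → kofudeimtumlaab.
Rule 2 (nasal place assimilation): /m/ precedes the alveolar consonant /t/, so it assimilates in place to [n]. /m/ precedes the alveolar consonant /l/, so it assimilates in place to [n]. /kofudeimtumlaab/ → kofudeintunlaab.
Rule 3 (final devoicing): /b/ is a voiced obstruent in word-final position, so it devoices to [p]. /kofudeintunlaab/ → kofudeintunlaap.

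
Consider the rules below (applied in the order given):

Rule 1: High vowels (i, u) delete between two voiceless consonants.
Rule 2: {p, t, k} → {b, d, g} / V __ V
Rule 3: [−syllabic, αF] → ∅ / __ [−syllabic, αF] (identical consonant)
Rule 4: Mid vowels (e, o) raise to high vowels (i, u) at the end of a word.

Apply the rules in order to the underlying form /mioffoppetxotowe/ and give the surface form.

miofopetxodowi

Rule 1 (high vowel syncope): no segment meets the environment; /mioffoppetxotowe/ is unchanged.
Rule 2 (intervocalic voicing): /t/ is a voiceless stop between vowels /o/ and /o/, so it voices to [d]. /mioffoppetxotowe/ → mioffoppetxodowe.
Rule 3 (degemination): /ff/ is a geminate; the first /f/ deletes. /pp/ is a geminate; the first /p/ deletes. /mioffoppetxodowe/ → miofopetxodowe.
Rule 4 (final vowel raising): /e/ is a mid vowel in word-final position, so it raises to [i]. /miofopetxodowe/ → miofopetxodowi.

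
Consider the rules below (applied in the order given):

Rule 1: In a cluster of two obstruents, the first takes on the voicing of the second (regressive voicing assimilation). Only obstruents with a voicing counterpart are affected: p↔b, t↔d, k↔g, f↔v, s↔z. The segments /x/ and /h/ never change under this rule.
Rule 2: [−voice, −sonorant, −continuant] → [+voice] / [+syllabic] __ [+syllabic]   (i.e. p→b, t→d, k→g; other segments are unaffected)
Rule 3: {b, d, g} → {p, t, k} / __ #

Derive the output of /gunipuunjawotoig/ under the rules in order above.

Rule 1 (regressive voicing assimilation): no segment meets the environment; /gunipuunjawotoig/ is unchanged.
Rule 2 (intervocalic voicing): /p/ is a voiceless stop between vowels /i/ and /u/, so it voices to [b]. /t/ is a voiceless stop between vowels /o/ and /o/, so it voices to [d]. /gunipuunjawotoig/ → gunibuunjawodoig.
Rule 3 (final devoicing): /g/ is a voiced stop in word-final position, so it devoices to [k]. /gunibuunjawodoig/ → gunibuunjawodoik.

gunibuunjawodoik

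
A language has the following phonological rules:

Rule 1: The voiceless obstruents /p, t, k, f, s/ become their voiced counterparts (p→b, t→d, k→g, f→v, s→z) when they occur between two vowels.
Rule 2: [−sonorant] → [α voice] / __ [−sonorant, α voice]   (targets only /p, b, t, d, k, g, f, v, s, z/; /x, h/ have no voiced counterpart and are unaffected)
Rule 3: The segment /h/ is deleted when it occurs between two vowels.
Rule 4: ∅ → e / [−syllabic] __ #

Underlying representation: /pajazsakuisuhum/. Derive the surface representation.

Rule 1 (intervocalic voicing): /k/ is a voiceless obstruent between vowels /a/ and /u/, so it voices to [g]. /s/ is a voiceless obstruent between vowels /i/ and /u/, so it voices to [z]. /pajazsakuisuhum/ → pajazsaguizuhum.
Rule 2 (regressive voicing assimilation): /z/ precedes the voiceless obstruent /s/, so it devoices to [s] by assimilation. /pajazsaguizuhum/ → pajassaguizuhum.
Rule 3 (intervocalic h-deletion): /h/ occurs between vowels /u/ and /u/, so it deletes. /pajassaguizuhum/ → pajassaguizuum.
Rule 4 (final e-epenthesis): the form ends in the consonant /m/, so [e] is inserted word-finally. /pajassaguizuum/ → pajassaguizuume.

pajassaguizuume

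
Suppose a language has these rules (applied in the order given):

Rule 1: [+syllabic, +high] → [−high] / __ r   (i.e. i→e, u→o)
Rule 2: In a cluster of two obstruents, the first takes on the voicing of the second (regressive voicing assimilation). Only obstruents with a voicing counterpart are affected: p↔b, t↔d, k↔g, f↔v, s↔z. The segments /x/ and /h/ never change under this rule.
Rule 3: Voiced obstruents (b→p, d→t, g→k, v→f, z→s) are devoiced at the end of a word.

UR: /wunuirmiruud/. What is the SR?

wunuermeruut

Rule 1 (pre-rhotic lowering): /i/ is a high vowel immediately before /r/, so it lowers to [e]. /i/ is a high vowel immediately before /r/, so it lowers to [e]. /wunuirmiruud/ → wunuermeruud.
Rule 2 (regressive voicing assimilation): no segment meets the environment; /wunuermeruud/ is unchanged.
Rule 3 (final devoicing): /d/ is a voiced obstruent in word-final position, so it devoices to [t]. /wunuermeruud/ → wunuermeruut.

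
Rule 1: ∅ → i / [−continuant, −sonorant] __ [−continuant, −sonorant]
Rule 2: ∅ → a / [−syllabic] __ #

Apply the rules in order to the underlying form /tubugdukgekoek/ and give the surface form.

tubugidukigekoeka

Rule 1 (stop-cluster i-epenthesis): /g/ and /d/ form a stop–stop cluster, so [i] is inserted between them. /k/ and /g/ form a stop–stop cluster, so [i] is inserted between them. /tubugdukgekoek/ → tubugidukigekoek.
Rule 2 (final a-epenthesis): the form ends in the consonant /k/, so [a] is inserted word-finally. /tubugidukigekoek/ → tubugidukigekoeka.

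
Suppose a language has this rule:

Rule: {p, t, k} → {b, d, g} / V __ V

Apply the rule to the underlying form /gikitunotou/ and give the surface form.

gigidunodou

/k/ is a voiceless stop between vowels /i/ and /i/, so it voices to [g].
/t/ is a voiceless stop between vowels /i/ and /u/, so it voices to [d].
/t/ is a voiceless stop between vowels /o/ and /o/, so it voices to [d].
Surface form: [gigidunodou].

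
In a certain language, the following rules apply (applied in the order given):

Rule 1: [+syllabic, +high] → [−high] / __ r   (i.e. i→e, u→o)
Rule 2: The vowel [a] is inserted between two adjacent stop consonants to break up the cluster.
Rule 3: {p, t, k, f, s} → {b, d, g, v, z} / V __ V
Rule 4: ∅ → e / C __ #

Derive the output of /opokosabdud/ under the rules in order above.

Rule 1 (pre-rhotic lowering): no segment meets the environment; /opokosabdud/ is unchanged.
Rule 2 (stop-cluster a-epenthesis): /b/ and /d/ form a stop–stop cluster, so [a] is inserted between them. /opokosabdud/ → opokosabadud.
Rule 3 (intervocalic voicing): /p/ is a voiceless obstruent between vowels /o/ and /o/, so it voices to [b]. /k/ is a voiceless obstruent between vowels /o/ and /o/, so it voices to [g]. /s/ is a voiceless obstruent between vowels /o/ and /a/, so it voices to [z]. /opokosabadud/ → obogozabadud.
Rule 4 (final e-epenthesis): the form ends in the consonant /d/, so [e] is inserted word-finally. /obogozabadud/ → obogozabadude.

obogozabadude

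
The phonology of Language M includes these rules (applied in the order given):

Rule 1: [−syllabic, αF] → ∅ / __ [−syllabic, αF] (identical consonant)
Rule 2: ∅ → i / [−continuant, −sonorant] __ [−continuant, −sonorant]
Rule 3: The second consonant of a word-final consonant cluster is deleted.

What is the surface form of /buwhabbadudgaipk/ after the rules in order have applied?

Rule 1 (degemination): /bb/ is a geminate; the first /b/ deletes. /buwhabbadudgaipk/ → buwhabadudgaipk.
Rule 2 (stop-cluster i-epenthesis): /d/ and /g/ form a stop–stop cluster, so [i] is inserted between them. /p/ and /k/ form a stop–stop cluster, so [i] is inserted between them. /buwhabadudgaipk/ → buwhabadudigaipik.
Rule 3 (final cluster simplification): no segment meets the environment; /buwhabadudigaipik/ is unchanged.

buwhabadudigaipik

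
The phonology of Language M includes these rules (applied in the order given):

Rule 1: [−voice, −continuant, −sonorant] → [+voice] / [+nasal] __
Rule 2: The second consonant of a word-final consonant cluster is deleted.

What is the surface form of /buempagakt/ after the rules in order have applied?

Rule 1 (post-nasal voicing): /p/ is a voiceless stop immediately after the nasal /m/, so it voices to [b]. /buempagakt/ → buembagakt.
Rule 2 (final cluster simplification): /t/ is the second consonant of a word-final cluster /kt/, so it deletes. /buembagakt/ → buembagak.

buembagak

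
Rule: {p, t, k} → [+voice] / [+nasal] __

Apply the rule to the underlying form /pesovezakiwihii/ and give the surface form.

pesovezakiwihii

No segment of /pesovezakiwihii/ meets the structural description of the rule, so the form surfaces unchanged.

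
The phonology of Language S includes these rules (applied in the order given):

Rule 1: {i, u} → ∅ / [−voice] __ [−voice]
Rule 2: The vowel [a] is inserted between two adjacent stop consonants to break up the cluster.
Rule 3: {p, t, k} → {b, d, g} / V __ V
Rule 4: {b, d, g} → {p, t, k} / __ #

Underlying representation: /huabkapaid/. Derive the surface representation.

huabagabait

Rule 1 (high vowel syncope): no segment meets the environment; /huabkapaid/ is unchanged.
Rule 2 (stop-cluster a-epenthesis): /b/ and /k/ form a stop–stop cluster, so [a] is inserted between them. /huabkapaid/ → huabakapaid.
Rule 3 (intervocalic voicing): /k/ is a voiceless stop between vowels /a/ and /a/, so it voices to [g]. /p/ is a voiceless stop between vowels /a/ and /a/, so it voices to [b]. /huabakapaid/ → huabagabaid.
Rule 4 (final devoicing): /d/ is a voiced stop in word-final position, so it devoices to [t]. /huabagabaid/ → huabagabait.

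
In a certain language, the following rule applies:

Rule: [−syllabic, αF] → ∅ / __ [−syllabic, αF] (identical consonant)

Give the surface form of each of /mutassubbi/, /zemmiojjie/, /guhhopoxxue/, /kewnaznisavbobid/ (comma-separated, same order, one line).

/mutassubbi/: /ss/ is a geminate; the first /s/ deletes. /bb/ is a geminate; the first /b/ deletes. → [mutasubi].
/zemmiojjie/: /mm/ is a geminate; the first /m/ deletes. /jj/ is a geminate; the first /j/ deletes. → [zemiojie].
/guhhopoxxue/: /hh/ is a geminate; the first /h/ deletes. /xx/ is a geminate; the first /x/ deletes. → [guhopoxue].
/kewnaznisavbobid/: the rule's environment is not met; surfaces unchanged as [kewnaznisavbobid].

mutasubi, zemiojie, guhopoxue, kewnaznisavbobid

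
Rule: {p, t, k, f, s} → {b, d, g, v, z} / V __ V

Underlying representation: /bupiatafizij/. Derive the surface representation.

bubiadavizij

/p/ is a voiceless obstruent between vowels /u/ and /i/, so it voices to [b].
/t/ is a voiceless obstruent between vowels /a/ and /a/, so it voices to [d].
/f/ is a voiceless obstruent between vowels /a/ and /i/, so it voices to [v].
Surface form: [bubiadavizij].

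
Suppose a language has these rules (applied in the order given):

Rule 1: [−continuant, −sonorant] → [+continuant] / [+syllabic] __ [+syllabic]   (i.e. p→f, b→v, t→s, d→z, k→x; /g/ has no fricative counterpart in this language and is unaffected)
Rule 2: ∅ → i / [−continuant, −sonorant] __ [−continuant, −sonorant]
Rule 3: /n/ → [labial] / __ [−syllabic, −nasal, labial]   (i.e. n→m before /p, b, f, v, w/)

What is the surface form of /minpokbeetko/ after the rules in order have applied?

mimpokibeetiko

Rule 1 (intervocalic spirantization): no segment meets the environment; /minpokbeetko/ is unchanged.
Rule 2 (stop-cluster i-epenthesis): /k/ and /b/ form a stop–stop cluster, so [i] is inserted between them. /t/ and /k/ form a stop–stop cluster, so [i] is inserted between them. /minpokbeetko/ → minpokibeetiko.
Rule 3 (nasal place assimilation): /n/ precedes the labial consonant /p/, so it assimilates in place to [m]. /minpokibeetiko/ → mimpokibeetiko.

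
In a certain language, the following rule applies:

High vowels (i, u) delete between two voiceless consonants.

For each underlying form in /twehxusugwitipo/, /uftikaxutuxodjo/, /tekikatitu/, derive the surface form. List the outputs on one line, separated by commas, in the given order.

/twehxusugwitipo/: /u/ is a high vowel flanked by voiceless consonants /x/ and /s/, so it deletes. /i/ is a high vowel flanked by voiceless consonants /t/ and /p/, so it deletes. → [twehxsugwitpo].
/uftikaxutuxodjo/: /i/ is a high vowel flanked by voiceless consonants /t/ and /k/, so it deletes. /u/ is a high vowel flanked by voiceless consonants /x/ and /t/, so it deletes. /u/ is a high vowel flanked by voiceless consonants /t/ and /x/, so it deletes. → [uftkaxtxodjo].
/tekikatitu/: /i/ is a high vowel flanked by voiceless consonants /k/ and /k/, so it deletes. /i/ is a high vowel flanked by voiceless consonants /t/ and /t/, so it deletes. → [tekkattu].

twehxsugwitpo, uftkaxtxodjo, tekkattu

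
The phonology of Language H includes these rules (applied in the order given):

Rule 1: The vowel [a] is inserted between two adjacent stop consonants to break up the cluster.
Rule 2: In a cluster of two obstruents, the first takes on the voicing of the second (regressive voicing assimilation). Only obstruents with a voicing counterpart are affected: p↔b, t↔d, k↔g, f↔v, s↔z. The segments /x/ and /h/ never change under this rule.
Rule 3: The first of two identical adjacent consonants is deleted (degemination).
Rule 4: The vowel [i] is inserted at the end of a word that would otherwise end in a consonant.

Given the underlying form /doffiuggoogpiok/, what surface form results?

dofiugagoogapioki

Rule 1 (stop-cluster a-epenthesis): /g/ and /g/ form a stop–stop cluster, so [a] is inserted between them. /g/ and /p/ form a stop–stop cluster, so [a] is inserted between them. /doffiuggoogpiok/ → doffiugagoogapiok.
Rule 2 (regressive voicing assimilation): no segment meets the environment; /doffiugagoogapiok/ is unchanged.
Rule 3 (degemination): /ff/ is a geminate; the first /f/ deletes. /doffiugagoogapiok/ → dofiugagoogapiok.
Rule 4 (final i-epenthesis): the form ends in the consonant /k/, so [i] is inserted word-finally. /dofiugagoogapiok/ → dofiugagoogapioki.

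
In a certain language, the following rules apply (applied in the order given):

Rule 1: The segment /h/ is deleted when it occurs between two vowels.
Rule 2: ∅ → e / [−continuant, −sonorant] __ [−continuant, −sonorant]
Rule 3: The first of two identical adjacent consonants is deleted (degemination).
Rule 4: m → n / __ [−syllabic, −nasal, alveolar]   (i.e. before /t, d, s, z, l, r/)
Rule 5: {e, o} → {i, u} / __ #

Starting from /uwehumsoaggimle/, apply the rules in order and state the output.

uweunsoageginli

Rule 1 (intervocalic h-deletion): /h/ occurs between vowels /e/ and /u/, so it deletes. /uwehumsoaggimle/ → uweumsoaggimle.
Rule 2 (stop-cluster e-epenthesis): /g/ and /g/ form a stop–stop cluster, so [e] is inserted between them. /uweumsoaggimle/ → uweumsoagegimle.
Rule 3 (degemination): no segment meets the environment; /uweumsoagegimle/ is unchanged.
Rule 4 (nasal place assimilation): /m/ precedes the alveolar consonant /s/, so it assimilates in place to [n]. /m/ precedes the alveolar consonant /l/, so it assimilates in place to [n]. /uweumsoagegimle/ → uweunsoageginle.
Rule 5 (final vowel raising): /e/ is a mid vowel in word-final position, so it raises to [i]. /uweunsoageginle/ → uweunsoageginli.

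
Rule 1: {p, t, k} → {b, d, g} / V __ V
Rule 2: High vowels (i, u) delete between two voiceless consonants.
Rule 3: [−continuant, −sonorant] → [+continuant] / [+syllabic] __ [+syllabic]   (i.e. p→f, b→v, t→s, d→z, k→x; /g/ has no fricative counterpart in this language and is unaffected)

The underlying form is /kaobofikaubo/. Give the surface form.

Rule 1 (intervocalic voicing): /k/ is a voiceless stop between vowels /i/ and /a/, so it voices to [g]. /kaobofikaubo/ → kaobofigaubo.
Rule 2 (high vowel syncope): no segment meets the environment; /kaobofigaubo/ is unchanged.
Rule 3 (intervocalic spirantization): /b/ is a stop between vowels /o/ and /o/, so it spirantizes to the fricative [v]. /b/ is a stop between vowels /u/ and /o/, so it spirantizes to the fricative [v]. /kaobofigaubo/ → kaovofigauvo.

kaovofigauvo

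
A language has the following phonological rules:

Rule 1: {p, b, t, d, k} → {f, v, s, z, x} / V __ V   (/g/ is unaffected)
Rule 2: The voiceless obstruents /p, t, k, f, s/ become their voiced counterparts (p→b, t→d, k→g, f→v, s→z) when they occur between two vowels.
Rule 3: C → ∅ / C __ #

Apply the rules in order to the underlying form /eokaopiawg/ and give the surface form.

eoxaoviaw

Rule 1 (intervocalic spirantization): /k/ is a stop between vowels /o/ and /a/, so it spirantizes to the fricative [x]. /p/ is a stop between vowels /o/ and /i/, so it spirantizes to the fricative [f]. /eokaopiawg/ → eoxaofiawg.
Rule 2 (intervocalic voicing): /f/ is a voiceless obstruent between vowels /o/ and /i/, so it voices to [v]. /eoxaofiawg/ → eoxaoviawg.
Rule 3 (final cluster simplification): /g/ is the second consonant of a word-final cluster /wg/, so it deletes. /eoxaoviawg/ → eoxaoviaw.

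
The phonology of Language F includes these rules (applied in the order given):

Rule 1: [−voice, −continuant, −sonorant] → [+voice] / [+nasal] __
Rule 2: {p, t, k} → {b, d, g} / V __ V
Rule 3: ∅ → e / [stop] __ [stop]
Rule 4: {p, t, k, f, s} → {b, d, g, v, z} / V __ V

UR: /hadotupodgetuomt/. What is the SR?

Rule 1 (post-nasal voicing): /t/ is a voiceless stop immediately after the nasal /m/, so it voices to [d]. /hadotupodgetuomt/ → hadotupodgetuomd.
Rule 2 (intervocalic voicing): /t/ is a voiceless stop between vowels /o/ and /u/, so it voices to [d]. /p/ is a voiceless stop between vowels /u/ and /o/, so it voices to [b]. /t/ is a voiceless stop between vowels /e/ and /u/, so it voices to [d]. /hadotupodgetuomd/ → hadodubodgeduomd.
Rule 3 (stop-cluster e-epenthesis): /d/ and /g/ form a stop–stop cluster, so [e] is inserted between them. /hadodubodgeduomd/ → hadodubodegeduomd.
Rule 4 (intervocalic voicing): no segment meets the environment; /hadodubodegeduomd/ is unchanged.

hadodubodegeduomd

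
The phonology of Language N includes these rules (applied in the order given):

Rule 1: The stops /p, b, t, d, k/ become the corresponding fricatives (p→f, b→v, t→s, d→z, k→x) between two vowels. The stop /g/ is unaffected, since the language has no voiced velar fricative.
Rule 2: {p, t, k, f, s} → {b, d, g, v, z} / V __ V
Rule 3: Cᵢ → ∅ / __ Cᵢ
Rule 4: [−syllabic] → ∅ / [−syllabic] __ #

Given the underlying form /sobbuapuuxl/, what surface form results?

sobuavuux

Rule 1 (intervocalic spirantization): /p/ is a stop between vowels /a/ and /u/, so it spirantizes to the fricative [f]. /sobbuapuuxl/ → sobbuafuuxl.
Rule 2 (intervocalic voicing): /f/ is a voiceless obstruent between vowels /a/ and /u/, so it voices to [v]. /sobbuafuuxl/ → sobbuavuuxl.
Rule 3 (degemination): /bb/ is a geminate; the first /b/ deletes. /sobbuavuuxl/ → sobuavuuxl.
Rule 4 (final cluster simplification): /l/ is the second consonant of a word-final cluster /xl/, so it deletes. /sobuavuuxl/ → sobuavuux.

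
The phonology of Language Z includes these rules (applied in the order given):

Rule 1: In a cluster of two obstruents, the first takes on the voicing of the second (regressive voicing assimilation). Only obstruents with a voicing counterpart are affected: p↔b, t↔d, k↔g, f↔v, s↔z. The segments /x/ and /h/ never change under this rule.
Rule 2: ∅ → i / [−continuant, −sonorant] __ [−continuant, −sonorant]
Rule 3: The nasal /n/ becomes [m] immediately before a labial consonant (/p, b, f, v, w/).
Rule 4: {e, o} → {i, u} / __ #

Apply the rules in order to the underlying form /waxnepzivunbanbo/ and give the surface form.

waxnebzivumbambu

Rule 1 (regressive voicing assimilation): /p/ precedes the voiced obstruent /z/, so it voices to [b] by assimilation. /waxnepzivunbanbo/ → waxnebzivunbanbo.
Rule 2 (stop-cluster i-epenthesis): no segment meets the environment; /waxnebzivunbanbo/ is unchanged.
Rule 3 (nasal place assimilation): /n/ precedes the labial consonant /b/, so it assimilates in place to [m]. /n/ precedes the labial consonant /b/, so it assimilates in place to [m]. /waxnebzivunbanbo/ → waxnebzivumbambo.
Rule 4 (final vowel raising): /o/ is a mid vowel in word-final position, so it raises to [u]. /waxnebzivumbambo/ → waxnebzivumbambu.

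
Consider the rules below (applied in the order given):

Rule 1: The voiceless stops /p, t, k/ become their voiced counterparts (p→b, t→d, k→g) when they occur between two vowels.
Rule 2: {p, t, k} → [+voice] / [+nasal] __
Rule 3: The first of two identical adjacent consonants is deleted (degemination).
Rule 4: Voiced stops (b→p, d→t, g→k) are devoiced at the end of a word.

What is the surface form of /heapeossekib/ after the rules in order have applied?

heabeosegip

Rule 1 (intervocalic voicing): /p/ is a voiceless stop between vowels /a/ and /e/, so it voices to [b]. /k/ is a voiceless stop between vowels /e/ and /i/, so it voices to [g]. /heapeossekib/ → heabeossegib.
Rule 2 (post-nasal voicing): no segment meets the environment; /heabeossegib/ is unchanged.
Rule 3 (degemination): /ss/ is a geminate; the first /s/ deletes. /heabeossegib/ → heabeosegib.
Rule 4 (final devoicing): /b/ is a voiced stop in word-final position, so it devoices to [p]. /heabeosegib/ → heabeosegip.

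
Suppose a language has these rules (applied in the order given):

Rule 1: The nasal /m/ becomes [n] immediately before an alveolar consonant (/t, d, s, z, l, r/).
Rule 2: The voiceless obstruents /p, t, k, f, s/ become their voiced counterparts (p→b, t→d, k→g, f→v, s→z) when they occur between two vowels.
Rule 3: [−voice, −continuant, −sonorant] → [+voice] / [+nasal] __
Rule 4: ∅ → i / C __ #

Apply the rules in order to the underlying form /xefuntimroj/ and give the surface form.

Rule 1 (nasal place assimilation): /m/ precedes the alveolar consonant /r/, so it assimilates in place to [n]. /xefuntimroj/ → xefuntinroj.
Rule 2 (intervocalic voicing): /f/ is a voiceless obstruent between vowels /e/ and /u/, so it voices to [v]. /xefuntinroj/ → xevuntinroj.
Rule 3 (post-nasal voicing): /t/ is a voiceless stop immediately after the nasal /n/, so it voices to [d]. /xevuntinroj/ → xevundinroj.
Rule 4 (final i-epenthesis): the form ends in the consonant /j/, so [i] is inserted word-finally. /xevundinroj/ → xevundinroji.

xevundinroji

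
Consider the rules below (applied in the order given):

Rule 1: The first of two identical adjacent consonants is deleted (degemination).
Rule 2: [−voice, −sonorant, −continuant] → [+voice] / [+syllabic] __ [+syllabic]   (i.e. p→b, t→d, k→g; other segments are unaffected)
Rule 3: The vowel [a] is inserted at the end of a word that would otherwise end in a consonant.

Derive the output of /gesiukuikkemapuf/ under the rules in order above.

gesiuguigemabufa

Rule 1 (degemination): /kk/ is a geminate; the first /k/ deletes. /gesiukuikkemapuf/ → gesiukuikemapuf.
Rule 2 (intervocalic voicing): /k/ is a voiceless stop between vowels /u/ and /u/, so it voices to [g]. /k/ is a voiceless stop between vowels /i/ and /e/, so it voices to [g]. /p/ is a voiceless stop between vowels /a/ and /u/, so it voices to [b]. /gesiukuikemapuf/ → gesiuguigemabuf.
Rule 3 (final a-epenthesis): the form ends in the consonant /f/, so [a] is inserted word-finally. /gesiuguigemabuf/ → gesiuguigemabufa.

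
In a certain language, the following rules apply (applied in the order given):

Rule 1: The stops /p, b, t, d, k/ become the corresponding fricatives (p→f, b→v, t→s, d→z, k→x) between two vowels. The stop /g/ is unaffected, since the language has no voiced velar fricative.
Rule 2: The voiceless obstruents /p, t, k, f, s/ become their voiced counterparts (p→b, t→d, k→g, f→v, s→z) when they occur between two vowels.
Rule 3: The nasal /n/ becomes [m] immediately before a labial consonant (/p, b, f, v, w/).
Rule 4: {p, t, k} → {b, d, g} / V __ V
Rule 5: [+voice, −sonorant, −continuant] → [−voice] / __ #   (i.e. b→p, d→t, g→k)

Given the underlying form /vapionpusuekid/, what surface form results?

vaviompuzuexit

Rule 1 (intervocalic spirantization): /p/ is a stop between vowels /a/ and /i/, so it spirantizes to the fricative [f]. /k/ is a stop between vowels /e/ and /i/, so it spirantizes to the fricative [x]. /vapionpusuekid/ → vafionpusuexid.
Rule 2 (intervocalic voicing): /f/ is a voiceless obstruent between vowels /a/ and /i/, so it voices to [v]. /s/ is a voiceless obstruent between vowels /u/ and /u/, so it voices to [z]. /vafionpusuexid/ → vavionpuzuexid.
Rule 3 (nasal place assimilation): /n/ precedes the labial consonant /p/, so it assimilates in place to [m]. /vavionpuzuexid/ → vaviompuzuexid.
Rule 4 (intervocalic voicing): no segment meets the environment; /vaviompuzuexid/ is unchanged.
Rule 5 (final devoicing): /d/ is a voiced stop in word-final position, so it devoices to [t]. /vaviompuzuexid/ → vaviompuzuexit.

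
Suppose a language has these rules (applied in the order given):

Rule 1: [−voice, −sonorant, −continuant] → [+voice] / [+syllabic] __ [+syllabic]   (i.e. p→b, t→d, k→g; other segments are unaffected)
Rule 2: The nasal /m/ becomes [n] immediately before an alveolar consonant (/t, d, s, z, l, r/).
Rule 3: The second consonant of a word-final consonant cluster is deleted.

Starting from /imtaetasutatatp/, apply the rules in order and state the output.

intaedasudadat

Rule 1 (intervocalic voicing): /t/ is a voiceless stop between vowels /e/ and /a/, so it voices to [d]. /t/ is a voiceless stop between vowels /u/ and /a/, so it voices to [d]. /t/ is a voiceless stop between vowels /a/ and /a/, so it voices to [d]. /imtaetasutatatp/ → imtaedasudadatp.
Rule 2 (nasal place assimilation): /m/ precedes the alveolar consonant /t/, so it assimilates in place to [n]. /imtaedasudadatp/ → intaedasudadatp.
Rule 3 (final cluster simplification): /p/ is the second consonant of a word-final cluster /tp/, so it deletes. /intaedasudadatp/ → intaedasudadat.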